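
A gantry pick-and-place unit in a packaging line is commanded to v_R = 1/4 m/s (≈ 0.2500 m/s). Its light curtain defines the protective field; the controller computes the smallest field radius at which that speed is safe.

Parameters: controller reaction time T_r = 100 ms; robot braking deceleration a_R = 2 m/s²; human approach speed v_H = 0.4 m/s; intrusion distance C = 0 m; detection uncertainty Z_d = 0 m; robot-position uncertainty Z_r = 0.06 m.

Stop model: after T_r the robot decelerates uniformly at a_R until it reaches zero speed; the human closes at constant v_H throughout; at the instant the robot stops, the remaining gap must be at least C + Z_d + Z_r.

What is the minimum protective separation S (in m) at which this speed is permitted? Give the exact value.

S_min = 61/320 m = 0.1906 m

braking lasts T_s = (1/4)/2 = 0.1250 s
robot covers v_R·T_r = 0.2500·0.1000 = 0.0250 m before braking
braking distance = 0.2500²/(2·2.0000) = 0.0156 m
human closes 0.4000·0.2250 = 0.0900 m
C+Z_d+Z_r = 0.0000+0.0000+0.0600 = 0.0600 m
S_min ≈ 0.0250+0.0156+0.0900+0.0600  ⇒  S_min = 61/320 m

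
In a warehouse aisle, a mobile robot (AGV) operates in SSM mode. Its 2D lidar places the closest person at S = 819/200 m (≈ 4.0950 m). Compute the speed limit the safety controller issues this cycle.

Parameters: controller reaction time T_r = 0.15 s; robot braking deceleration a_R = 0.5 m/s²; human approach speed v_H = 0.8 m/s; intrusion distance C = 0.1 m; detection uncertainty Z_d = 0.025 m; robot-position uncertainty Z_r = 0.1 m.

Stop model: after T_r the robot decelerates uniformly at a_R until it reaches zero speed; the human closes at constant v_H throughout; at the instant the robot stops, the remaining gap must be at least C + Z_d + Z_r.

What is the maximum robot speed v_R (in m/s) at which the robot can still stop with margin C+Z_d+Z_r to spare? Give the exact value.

v_R_max = 5/4 m/s = 1.2500 m/s

quadratic (1)·v² + (7/4)·v + (-15/4) = 0
  disc = (7/4)² − 4·(1)·(-15/4) = 289/16 ; √disc = 17/4
  v_R = (−(7/4) + 17/4) / (2·(1)) = 5/4 m/s
check:
stop time T_s = (5/4)/(1/2) = 2.5000 s
robot covers v_R·T_r = 1.2500·0.1500 = 0.1875 m before braking
robot under decel: 1.2500²/(2·0.5000) = 1.5625 m
human over T_r+T_s: 0.8000·(0.1500+2.5000) = 2.1200 m
margins: 0.1000+0.0250+0.1000 = 0.2250 m
sum ≈ 0.1875+1.5625+2.1200+0.2250 ≈ 4.0950 m = S ✓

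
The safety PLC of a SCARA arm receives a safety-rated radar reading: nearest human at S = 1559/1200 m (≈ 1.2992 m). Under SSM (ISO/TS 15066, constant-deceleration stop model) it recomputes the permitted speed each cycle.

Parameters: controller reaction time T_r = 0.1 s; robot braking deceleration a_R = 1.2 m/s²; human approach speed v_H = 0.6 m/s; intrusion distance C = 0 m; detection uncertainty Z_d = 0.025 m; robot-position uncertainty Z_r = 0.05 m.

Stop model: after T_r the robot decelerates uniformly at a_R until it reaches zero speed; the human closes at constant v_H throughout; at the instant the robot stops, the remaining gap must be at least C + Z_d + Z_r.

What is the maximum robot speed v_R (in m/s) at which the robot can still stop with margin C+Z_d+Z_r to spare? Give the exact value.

quadratic (5/12)·v² + (3/5)·v + (-1397/1200) = 0
  disc = (3/5)² − 4·(5/12)·(-1397/1200) = 8281/3600 ; √disc = 91/60
  v_R = (−(3/5) + 91/60) / (2·(5/12)) = 11/10 m/s
check:
stop time T_s = (11/10)/(6/5) = 0.9167 s
reaction-phase robot travel = 1.1000·0.1000 = 0.1100 m
braking distance = 1.1000²/(2·1.2000) = 0.5042 m
human over T_r+T_s: 0.6000·(0.1000+0.9167) = 0.6100 m
residual clearance needed = 0.0000+0.0250+0.0500 = 0.0750 m
sum ≈ 0.1100+0.5042+0.6100+0.0750 ≈ 1.2992 m = S ✓

v_R_max = 11/10 m/s = 1.1000 m/s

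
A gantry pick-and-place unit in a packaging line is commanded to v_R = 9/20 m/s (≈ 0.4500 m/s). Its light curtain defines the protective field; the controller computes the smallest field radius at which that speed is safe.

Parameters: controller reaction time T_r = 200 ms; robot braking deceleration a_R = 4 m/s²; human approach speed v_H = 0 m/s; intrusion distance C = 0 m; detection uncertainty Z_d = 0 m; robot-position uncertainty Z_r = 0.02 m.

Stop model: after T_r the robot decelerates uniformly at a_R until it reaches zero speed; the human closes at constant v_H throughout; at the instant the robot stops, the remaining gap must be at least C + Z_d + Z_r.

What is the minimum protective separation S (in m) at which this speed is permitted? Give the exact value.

stop time T_s = (9/20)/4 = 0.1125 s
reaction-phase robot travel = 0.4500·0.2000 = 0.0900 m
robot under decel: 0.4500²/(2·4.0000) = 0.0253 m
human closes 0.0000·0.3125 = 0.0000 m
residual clearance needed = 0.0000+0.0000+0.0200 = 0.0200 m
S_min ≈ 0.0900+0.0253+0.0000+0.0200  ⇒  S_min = 433/3200 m

S_min = 433/3200 m = 0.1353 m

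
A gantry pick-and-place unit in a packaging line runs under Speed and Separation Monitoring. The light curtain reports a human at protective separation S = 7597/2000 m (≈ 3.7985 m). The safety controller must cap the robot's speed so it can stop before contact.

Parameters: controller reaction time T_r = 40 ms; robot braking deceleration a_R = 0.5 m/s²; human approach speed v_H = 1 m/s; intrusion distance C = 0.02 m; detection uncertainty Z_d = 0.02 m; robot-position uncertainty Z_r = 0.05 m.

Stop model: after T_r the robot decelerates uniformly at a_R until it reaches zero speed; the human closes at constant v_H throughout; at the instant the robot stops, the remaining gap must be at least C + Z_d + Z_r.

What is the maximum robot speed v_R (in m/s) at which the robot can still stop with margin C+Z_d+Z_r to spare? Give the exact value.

at the boundary: (1)·v² + (51/25)·v + (-7337/2000) = 0
  disc = (51/25)² − 4·(1)·(-7337/2000) = 47089/2500 ; √disc = 217/50
  v_R = (−(51/25) + 217/50) / (2·(1)) = 23/20 m/s
check:
T_s = v_R/a_R = (23/20)/(1/2) = 2.3000 s
reaction-phase robot travel = 1.1500·0.0400 = 0.0460 m
robot under decel: 1.1500²/(2·0.5000) = 1.3225 m
person approaches 1.0000·(0.0400+2.3000) = 2.3400 m
C+Z_d+Z_r = 0.0200+0.0200+0.0500 = 0.0900 m
sum ≈ 0.0460+1.3225+2.3400+0.0900 ≈ 3.7985 m = S ✓

v_R_max = 23/20 m/s = 1.1500 m/s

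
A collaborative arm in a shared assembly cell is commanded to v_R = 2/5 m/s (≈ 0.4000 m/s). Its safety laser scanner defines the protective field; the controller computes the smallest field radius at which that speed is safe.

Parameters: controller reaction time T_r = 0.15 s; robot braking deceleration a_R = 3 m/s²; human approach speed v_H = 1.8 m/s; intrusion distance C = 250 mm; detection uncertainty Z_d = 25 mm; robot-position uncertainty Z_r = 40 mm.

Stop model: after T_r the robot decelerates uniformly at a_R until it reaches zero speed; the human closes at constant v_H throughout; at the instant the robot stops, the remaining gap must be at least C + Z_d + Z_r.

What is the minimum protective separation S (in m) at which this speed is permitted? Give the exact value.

S_min = 547/600 m = 0.9117 m

braking lasts T_s = (2/5)/3 = 0.1333 s
robot covers v_R·T_r = 0.4000·0.1500 = 0.0600 m before braking
robot under decel: 0.4000²/(2·3.0000) = 0.0267 m
human over T_r+T_s: 1.8000·(0.1500+0.1333) = 0.5100 m
C+Z_d+Z_r = 0.2500+0.0250+0.0400 = 0.3150 m
S_min ≈ 0.0600+0.0267+0.5100+0.3150  ⇒  S_min = 547/600 m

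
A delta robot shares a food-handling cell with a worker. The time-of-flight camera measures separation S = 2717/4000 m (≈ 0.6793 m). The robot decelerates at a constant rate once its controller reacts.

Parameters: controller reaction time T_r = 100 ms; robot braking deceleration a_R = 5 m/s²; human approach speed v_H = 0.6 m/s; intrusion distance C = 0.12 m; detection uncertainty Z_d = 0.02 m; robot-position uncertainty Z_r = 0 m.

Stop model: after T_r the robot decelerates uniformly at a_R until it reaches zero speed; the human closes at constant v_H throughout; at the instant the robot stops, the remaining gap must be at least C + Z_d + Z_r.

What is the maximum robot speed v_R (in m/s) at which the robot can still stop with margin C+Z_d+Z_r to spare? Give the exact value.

v_R_max = 27/20 m/s = 1.3500 m/s

at the boundary: (1/10)·v² + (11/50)·v + (-1917/4000) = 0
  disc = (11/50)² − 4·(1/10)·(-1917/4000) = 2401/10000 ; √disc = 49/100
  v_R = (−(11/50) + 49/100) / (2·(1/10)) = 27/20 m/s
check:
braking lasts T_s = (27/20)/5 = 0.2700 s
reaction-phase robot travel = 1.3500·0.1000 = 0.1350 m
robot under decel: 1.3500²/(2·5.0000) = 0.1822 m
human closes 0.6000·0.3700 = 0.2220 m
C+Z_d+Z_r = 0.1200+0.0200+0.0000 = 0.1400 m
sum ≈ 0.1350+0.1822+0.2220+0.1400 ≈ 0.6793 m = S ✓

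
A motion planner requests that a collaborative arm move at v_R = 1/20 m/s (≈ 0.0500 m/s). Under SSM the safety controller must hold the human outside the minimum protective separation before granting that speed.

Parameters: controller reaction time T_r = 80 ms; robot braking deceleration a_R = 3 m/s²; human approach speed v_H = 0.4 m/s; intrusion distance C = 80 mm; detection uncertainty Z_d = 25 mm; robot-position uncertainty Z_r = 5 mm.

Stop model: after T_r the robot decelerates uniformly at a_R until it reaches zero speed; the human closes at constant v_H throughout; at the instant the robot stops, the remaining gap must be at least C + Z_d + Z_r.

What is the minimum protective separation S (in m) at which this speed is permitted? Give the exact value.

braking lasts T_s = (1/20)/3 = 0.0167 s
reaction-phase robot travel = 0.0500·0.0800 = 0.0040 m
braking distance = 0.0500²/(2·3.0000) = 0.0004 m
human closes 0.4000·0.0967 = 0.0387 m
C+Z_d+Z_r = 0.0800+0.0250+0.0050 = 0.1100 m
S_min ≈ 0.0040+0.0004+0.0387+0.1100  ⇒  S_min = 1837/12000 m

S_min = 1837/12000 m = 0.1531 m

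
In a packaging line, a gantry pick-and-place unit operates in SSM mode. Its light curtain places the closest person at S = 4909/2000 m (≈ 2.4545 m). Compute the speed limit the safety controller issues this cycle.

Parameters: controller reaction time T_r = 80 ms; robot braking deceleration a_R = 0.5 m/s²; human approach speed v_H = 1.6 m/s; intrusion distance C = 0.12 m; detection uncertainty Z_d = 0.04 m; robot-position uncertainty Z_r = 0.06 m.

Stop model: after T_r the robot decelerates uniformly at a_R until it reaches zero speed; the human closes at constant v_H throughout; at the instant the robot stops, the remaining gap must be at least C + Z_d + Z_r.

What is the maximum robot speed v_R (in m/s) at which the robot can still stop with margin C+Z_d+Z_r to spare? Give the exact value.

quadratic (1)·v² + (82/25)·v + (-4213/2000) = 0
  disc = (82/25)² − 4·(1)·(-4213/2000) = 47961/2500 ; √disc = 219/50
  v_R = (−(82/25) + 219/50) / (2·(1)) = 11/20 m/s
check:
stop time T_s = (11/20)/(1/2) = 1.1000 s
robot in T_r: 0.5500·0.0800 = 0.0440 m
robot under decel: 0.5500²/(2·0.5000) = 0.3025 m
person approaches 1.6000·(0.0800+1.1000) = 1.8880 m
residual clearance needed = 0.1200+0.0400+0.0600 = 0.2200 m
sum ≈ 0.0440+0.3025+1.8880+0.2200 ≈ 2.4545 m = S ✓

v_R_max = 11/20 m/s = 0.5500 m/s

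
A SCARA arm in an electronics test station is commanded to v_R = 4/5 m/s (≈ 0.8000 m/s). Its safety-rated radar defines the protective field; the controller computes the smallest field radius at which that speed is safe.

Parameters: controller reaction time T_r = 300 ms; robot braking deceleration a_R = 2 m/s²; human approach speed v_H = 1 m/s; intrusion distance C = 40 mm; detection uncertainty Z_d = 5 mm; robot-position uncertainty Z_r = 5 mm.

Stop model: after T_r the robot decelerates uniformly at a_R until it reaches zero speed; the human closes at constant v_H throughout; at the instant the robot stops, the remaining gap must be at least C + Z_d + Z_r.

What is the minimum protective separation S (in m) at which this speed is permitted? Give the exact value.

S_min = 23/20 m = 1.1500 m

stop time T_s = (4/5)/2 = 0.4000 s
reaction-phase robot travel = 0.8000·0.3000 = 0.2400 m
braking distance = 0.8000²/(2·2.0000) = 0.1600 m
person approaches 1.0000·(0.3000+0.4000) = 0.7000 m
margins: 0.0400+0.0050+0.0050 = 0.0500 m
S_min ≈ 0.2400+0.1600+0.7000+0.0500  ⇒  S_min = 23/20 m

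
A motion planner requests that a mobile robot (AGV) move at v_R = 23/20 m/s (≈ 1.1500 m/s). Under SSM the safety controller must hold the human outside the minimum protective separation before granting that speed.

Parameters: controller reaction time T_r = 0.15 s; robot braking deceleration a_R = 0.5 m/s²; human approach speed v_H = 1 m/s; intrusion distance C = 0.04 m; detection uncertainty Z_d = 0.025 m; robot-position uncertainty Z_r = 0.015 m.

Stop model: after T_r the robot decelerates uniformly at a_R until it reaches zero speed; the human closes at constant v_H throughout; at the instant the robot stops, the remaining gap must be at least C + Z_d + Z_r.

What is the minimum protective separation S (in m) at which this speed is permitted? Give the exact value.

S_min = 161/40 m = 4.0250 m

stop time T_s = (23/20)/(1/2) = 2.3000 s
robot covers v_R·T_r = 1.1500·0.1500 = 0.1725 m before braking
braking distance = 1.1500²/(2·0.5000) = 1.3225 m
person approaches 1.0000·(0.1500+2.3000) = 2.4500 m
margins: 0.0400+0.0250+0.0150 = 0.0800 m
S_min ≈ 0.1725+1.3225+2.4500+0.0800  ⇒  S_min = 161/40 m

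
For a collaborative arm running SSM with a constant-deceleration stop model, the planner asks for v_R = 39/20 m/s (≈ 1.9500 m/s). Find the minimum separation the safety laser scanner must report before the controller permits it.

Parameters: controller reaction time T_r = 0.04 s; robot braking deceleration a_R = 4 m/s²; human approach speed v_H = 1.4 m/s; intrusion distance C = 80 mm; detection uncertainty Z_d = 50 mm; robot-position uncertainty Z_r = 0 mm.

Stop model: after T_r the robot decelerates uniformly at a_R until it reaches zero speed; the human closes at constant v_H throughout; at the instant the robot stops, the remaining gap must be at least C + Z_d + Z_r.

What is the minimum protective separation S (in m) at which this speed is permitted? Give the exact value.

T_s = v_R/a_R = (39/20)/4 = 0.4875 s
robot in T_r: 1.9500·0.0400 = 0.0780 m
robot covers 1.9500·0.4875 − ½·4.0000·0.4875² = 0.4753 m while stopping
human closes 1.4000·0.5275 = 0.7385 m
residual clearance needed = 0.0800+0.0500+0.0000 = 0.1300 m
S_min ≈ 0.0780+0.4753+0.7385+0.1300  ⇒  S_min = 22749/16000 m

S_min = 22749/16000 m = 1.4218 m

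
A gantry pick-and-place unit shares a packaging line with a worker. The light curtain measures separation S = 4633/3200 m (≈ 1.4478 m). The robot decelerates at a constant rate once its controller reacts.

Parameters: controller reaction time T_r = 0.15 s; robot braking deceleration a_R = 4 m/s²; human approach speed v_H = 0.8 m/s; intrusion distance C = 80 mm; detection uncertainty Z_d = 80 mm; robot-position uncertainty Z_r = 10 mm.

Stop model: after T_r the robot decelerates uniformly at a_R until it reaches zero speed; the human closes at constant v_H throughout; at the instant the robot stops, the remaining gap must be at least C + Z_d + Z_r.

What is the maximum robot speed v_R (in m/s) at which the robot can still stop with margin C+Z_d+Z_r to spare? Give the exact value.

v_R_max = 39/20 m/s = 1.9500 m/s

quadratic (1/8)·v² + (7/20)·v + (-741/640) = 0
  disc = (7/20)² − 4·(1/8)·(-741/640) = 4489/6400 ; √disc = 67/80
  v_R = (−(7/20) + 67/80) / (2·(1/8)) = 39/20 m/s
check:
braking lasts T_s = (39/20)/4 = 0.4875 s
reaction-phase robot travel = 1.9500·0.1500 = 0.2925 m
robot under decel: 1.9500²/(2·4.0000) = 0.4753 m
human over T_r+T_s: 0.8000·(0.1500+0.4875) = 0.5100 m
C+Z_d+Z_r = 0.0800+0.0800+0.0100 = 0.1700 m
sum ≈ 0.2925+0.4753+0.5100+0.1700 ≈ 1.4478 m = S ✓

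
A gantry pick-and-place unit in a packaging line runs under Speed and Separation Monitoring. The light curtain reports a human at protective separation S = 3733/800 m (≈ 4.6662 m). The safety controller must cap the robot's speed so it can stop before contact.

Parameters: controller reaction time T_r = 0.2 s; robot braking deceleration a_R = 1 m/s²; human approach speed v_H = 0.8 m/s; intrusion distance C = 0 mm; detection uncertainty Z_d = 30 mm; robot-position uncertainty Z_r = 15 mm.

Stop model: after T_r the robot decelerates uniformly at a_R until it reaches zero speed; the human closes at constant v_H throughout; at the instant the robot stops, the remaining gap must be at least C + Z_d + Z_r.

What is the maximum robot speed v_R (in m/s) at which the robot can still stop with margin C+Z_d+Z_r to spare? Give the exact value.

quadratic (1/2)·v² + (1)·v + (-3569/800) = 0
  disc = (1)² − 4·(1/2)·(-3569/800) = 3969/400 ; √disc = 63/20
  v_R = (−(1) + 63/20) / (2·(1/2)) = 43/20 m/s
check:
braking lasts T_s = (43/20)/1 = 2.1500 s
robot in T_r: 2.1500·0.2000 = 0.4300 m
robot under decel: 2.1500²/(2·1.0000) = 2.3112 m
person approaches 0.8000·(0.2000+2.1500) = 1.8800 m
C+Z_d+Z_r = 0.0000+0.0300+0.0150 = 0.0450 m
sum ≈ 0.4300+2.3112+1.8800+0.0450 ≈ 4.6662 m = S ✓

v_R_max = 43/20 m/s = 2.1500 m/s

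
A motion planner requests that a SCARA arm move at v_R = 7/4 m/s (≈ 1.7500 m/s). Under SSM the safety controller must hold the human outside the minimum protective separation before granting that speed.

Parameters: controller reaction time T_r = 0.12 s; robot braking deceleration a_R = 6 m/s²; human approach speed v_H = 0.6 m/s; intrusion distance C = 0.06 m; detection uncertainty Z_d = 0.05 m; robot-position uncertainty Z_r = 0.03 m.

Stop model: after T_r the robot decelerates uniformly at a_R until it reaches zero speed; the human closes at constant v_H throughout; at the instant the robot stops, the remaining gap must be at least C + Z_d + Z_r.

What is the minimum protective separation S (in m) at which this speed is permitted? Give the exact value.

braking lasts T_s = (7/4)/6 = 0.2917 s
robot in T_r: 1.7500·0.1200 = 0.2100 m
robot under decel: 1.7500²/(2·6.0000) = 0.2552 m
human closes 0.6000·0.4117 = 0.2470 m
residual clearance needed = 0.0600+0.0500+0.0300 = 0.1400 m
S_min ≈ 0.2100+0.2552+0.2470+0.1400  ⇒  S_min = 20453/24000 m

S_min = 20453/24000 m = 0.8522 m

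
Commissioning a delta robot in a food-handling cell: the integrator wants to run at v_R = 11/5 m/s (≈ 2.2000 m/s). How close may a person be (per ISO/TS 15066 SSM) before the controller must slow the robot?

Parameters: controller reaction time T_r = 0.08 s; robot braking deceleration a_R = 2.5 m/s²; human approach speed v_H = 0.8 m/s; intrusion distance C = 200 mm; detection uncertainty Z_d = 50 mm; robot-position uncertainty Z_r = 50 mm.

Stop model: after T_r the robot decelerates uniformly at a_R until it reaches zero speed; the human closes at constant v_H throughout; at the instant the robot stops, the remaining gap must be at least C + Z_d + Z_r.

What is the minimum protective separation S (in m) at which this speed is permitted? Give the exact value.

braking lasts T_s = (11/5)/(5/2) = 0.8800 s
robot in T_r: 2.2000·0.0800 = 0.1760 m
robot covers 2.2000·0.8800 − ½·2.5000·0.8800² = 0.9680 m while stopping
human closes 0.8000·0.9600 = 0.7680 m
margins: 0.2000+0.0500+0.0500 = 0.3000 m
S_min ≈ 0.1760+0.9680+0.7680+0.3000  ⇒  S_min = 553/250 m

S_min = 553/250 m = 2.2120 m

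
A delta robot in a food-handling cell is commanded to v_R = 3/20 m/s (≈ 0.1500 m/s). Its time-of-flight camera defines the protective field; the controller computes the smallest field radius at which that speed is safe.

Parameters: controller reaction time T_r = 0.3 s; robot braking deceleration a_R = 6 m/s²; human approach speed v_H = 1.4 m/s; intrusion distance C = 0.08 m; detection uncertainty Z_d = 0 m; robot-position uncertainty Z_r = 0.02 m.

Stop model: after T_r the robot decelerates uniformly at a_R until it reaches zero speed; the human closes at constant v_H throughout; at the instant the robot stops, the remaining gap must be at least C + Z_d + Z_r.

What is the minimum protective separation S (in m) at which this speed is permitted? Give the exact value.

S_min = 963/1600 m = 0.6019 m

stop time T_s = (3/20)/6 = 0.0250 s
reaction-phase robot travel = 0.1500·0.3000 = 0.0450 m
robot covers 0.1500·0.0250 − ½·6.0000·0.0250² = 0.0019 m while stopping
human closes 1.4000·0.3250 = 0.4550 m
margins: 0.0800+0.0000+0.0200 = 0.1000 m
S_min ≈ 0.0450+0.0019+0.4550+0.1000  ⇒  S_min = 963/1600 m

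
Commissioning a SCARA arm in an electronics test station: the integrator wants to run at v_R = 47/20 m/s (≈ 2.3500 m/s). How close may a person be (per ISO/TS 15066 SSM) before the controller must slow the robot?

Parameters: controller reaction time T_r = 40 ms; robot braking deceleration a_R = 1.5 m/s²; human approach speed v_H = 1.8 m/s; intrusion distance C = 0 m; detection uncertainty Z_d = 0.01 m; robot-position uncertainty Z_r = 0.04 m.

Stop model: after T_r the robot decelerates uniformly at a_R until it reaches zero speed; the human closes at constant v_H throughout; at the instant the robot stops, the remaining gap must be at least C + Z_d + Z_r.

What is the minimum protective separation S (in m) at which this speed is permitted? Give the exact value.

stop time T_s = (47/20)/(3/2) = 1.5667 s
reaction-phase robot travel = 2.3500·0.0400 = 0.0940 m
braking distance = 2.3500²/(2·1.5000) = 1.8408 m
human closes 1.8000·1.6067 = 2.8920 m
C+Z_d+Z_r = 0.0000+0.0100+0.0400 = 0.0500 m
S_min ≈ 0.0940+1.8408+2.8920+0.0500  ⇒  S_min = 29261/6000 m

S_min = 29261/6000 m = 4.8768 m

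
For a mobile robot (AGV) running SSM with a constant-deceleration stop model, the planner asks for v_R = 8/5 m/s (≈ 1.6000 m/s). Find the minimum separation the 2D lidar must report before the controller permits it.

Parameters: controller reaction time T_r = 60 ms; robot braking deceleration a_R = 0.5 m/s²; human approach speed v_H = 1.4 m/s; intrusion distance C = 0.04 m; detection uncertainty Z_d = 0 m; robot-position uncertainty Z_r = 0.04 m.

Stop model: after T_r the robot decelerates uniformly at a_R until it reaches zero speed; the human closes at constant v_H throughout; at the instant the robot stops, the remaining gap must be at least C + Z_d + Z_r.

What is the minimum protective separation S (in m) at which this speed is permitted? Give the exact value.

S_min = 73/10 m = 7.3000 m

braking lasts T_s = (8/5)/(1/2) = 3.2000 s
robot in T_r: 1.6000·0.0600 = 0.0960 m
robot under decel: 1.6000²/(2·0.5000) = 2.5600 m
human closes 1.4000·3.2600 = 4.5640 m
residual clearance needed = 0.0400+0.0000+0.0400 = 0.0800 m
S_min ≈ 0.0960+2.5600+4.5640+0.0800  ⇒  S_min = 73/10 m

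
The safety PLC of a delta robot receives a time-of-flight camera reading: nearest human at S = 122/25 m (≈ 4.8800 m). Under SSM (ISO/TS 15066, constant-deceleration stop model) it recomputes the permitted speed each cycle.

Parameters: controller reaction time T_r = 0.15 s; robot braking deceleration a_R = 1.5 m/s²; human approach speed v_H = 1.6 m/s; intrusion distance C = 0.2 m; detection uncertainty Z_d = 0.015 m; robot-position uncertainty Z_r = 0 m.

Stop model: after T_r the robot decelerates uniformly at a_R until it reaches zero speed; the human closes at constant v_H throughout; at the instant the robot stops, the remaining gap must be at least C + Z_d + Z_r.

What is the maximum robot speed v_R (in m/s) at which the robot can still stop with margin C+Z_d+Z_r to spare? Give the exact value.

at the boundary: (1/3)·v² + (73/60)·v + (-177/40) = 0
  disc = (73/60)² − 4·(1/3)·(-177/40) = 26569/3600 ; √disc = 163/60
  v_R = (−(73/60) + 163/60) / (2·(1/3)) = 9/4 m/s
check:
braking lasts T_s = (9/4)/(3/2) = 1.5000 s
robot covers v_R·T_r = 2.2500·0.1500 = 0.3375 m before braking
robot covers 2.2500·1.5000 − ½·1.5000·1.5000² = 1.6875 m while stopping
human over T_r+T_s: 1.6000·(0.1500+1.5000) = 2.6400 m
residual clearance needed = 0.2000+0.0150+0.0000 = 0.2150 m
sum ≈ 0.3375+1.6875+2.6400+0.2150 ≈ 4.8800 m = S ✓

v_R_max = 9/4 m/s = 2.2500 m/s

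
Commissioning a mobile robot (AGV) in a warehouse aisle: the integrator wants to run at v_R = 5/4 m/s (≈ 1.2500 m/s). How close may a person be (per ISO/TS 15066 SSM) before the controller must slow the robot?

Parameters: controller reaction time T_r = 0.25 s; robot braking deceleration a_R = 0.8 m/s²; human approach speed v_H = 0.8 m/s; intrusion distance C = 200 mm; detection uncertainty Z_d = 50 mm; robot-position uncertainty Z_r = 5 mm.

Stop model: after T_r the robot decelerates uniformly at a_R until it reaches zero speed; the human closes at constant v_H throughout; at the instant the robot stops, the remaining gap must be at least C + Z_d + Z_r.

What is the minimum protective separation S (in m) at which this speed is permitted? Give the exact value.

S_min = 9581/3200 m = 2.9941 m

stop time T_s = (5/4)/(4/5) = 1.5625 s
reaction-phase robot travel = 1.2500·0.2500 = 0.3125 m
braking distance = 1.2500²/(2·0.8000) = 0.9766 m
human over T_r+T_s: 0.8000·(0.2500+1.5625) = 1.4500 m
C+Z_d+Z_r = 0.2000+0.0500+0.0050 = 0.2550 m
S_min ≈ 0.3125+0.9766+1.4500+0.2550  ⇒  S_min = 9581/3200 m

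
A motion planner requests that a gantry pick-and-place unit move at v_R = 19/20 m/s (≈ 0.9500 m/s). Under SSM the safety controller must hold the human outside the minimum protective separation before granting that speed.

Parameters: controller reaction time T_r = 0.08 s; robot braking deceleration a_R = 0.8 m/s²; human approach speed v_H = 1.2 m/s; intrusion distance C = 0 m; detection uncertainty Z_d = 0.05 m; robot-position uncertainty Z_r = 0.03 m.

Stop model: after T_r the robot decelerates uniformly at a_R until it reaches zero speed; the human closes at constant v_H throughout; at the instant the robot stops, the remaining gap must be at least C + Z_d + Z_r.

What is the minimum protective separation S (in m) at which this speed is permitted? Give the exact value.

S_min = 35857/16000 m = 2.2411 m

T_s = v_R/a_R = (19/20)/(4/5) = 1.1875 s
robot covers v_R·T_r = 0.9500·0.0800 = 0.0760 m before braking
braking distance = 0.9500²/(2·0.8000) = 0.5641 m
person approaches 1.2000·(0.0800+1.1875) = 1.5210 m
margins: 0.0000+0.0500+0.0300 = 0.0800 m
S_min ≈ 0.0760+0.5641+1.5210+0.0800  ⇒  S_min = 35857/16000 m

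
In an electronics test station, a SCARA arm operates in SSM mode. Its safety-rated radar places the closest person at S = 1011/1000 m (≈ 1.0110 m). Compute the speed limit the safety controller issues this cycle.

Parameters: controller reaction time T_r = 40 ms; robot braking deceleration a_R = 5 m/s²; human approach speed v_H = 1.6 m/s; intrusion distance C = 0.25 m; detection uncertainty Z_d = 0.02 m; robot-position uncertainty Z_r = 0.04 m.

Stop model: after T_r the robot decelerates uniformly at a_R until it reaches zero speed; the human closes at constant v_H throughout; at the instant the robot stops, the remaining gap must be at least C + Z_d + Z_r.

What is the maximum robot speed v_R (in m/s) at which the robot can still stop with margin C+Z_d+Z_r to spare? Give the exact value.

v_R_max = 13/10 m/s = 1.3000 m/s

at the boundary: (1/10)·v² + (9/25)·v + (-637/1000) = 0
  disc = (9/25)² − 4·(1/10)·(-637/1000) = 961/2500 ; √disc = 31/50
  v_R = (−(9/25) + 31/50) / (2·(1/10)) = 13/10 m/s
check:
stop time T_s = (13/10)/5 = 0.2600 s
robot in T_r: 1.3000·0.0400 = 0.0520 m
robot covers 1.3000·0.2600 − ½·5.0000·0.2600² = 0.1690 m while stopping
human closes 1.6000·0.3000 = 0.4800 m
C+Z_d+Z_r = 0.2500+0.0200+0.0400 = 0.3100 m
sum ≈ 0.0520+0.1690+0.4800+0.3100 ≈ 1.0110 m = S ✓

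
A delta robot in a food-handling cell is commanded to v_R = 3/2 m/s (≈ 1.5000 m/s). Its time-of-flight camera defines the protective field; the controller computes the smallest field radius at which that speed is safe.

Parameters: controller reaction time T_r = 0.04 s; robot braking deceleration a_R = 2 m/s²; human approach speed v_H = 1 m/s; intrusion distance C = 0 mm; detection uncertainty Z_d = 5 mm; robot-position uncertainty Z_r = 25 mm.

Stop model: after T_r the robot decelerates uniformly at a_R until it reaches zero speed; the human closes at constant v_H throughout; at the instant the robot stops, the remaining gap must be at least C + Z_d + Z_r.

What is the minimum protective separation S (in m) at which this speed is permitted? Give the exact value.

T_s = v_R/a_R = (3/2)/2 = 0.7500 s
reaction-phase robot travel = 1.5000·0.0400 = 0.0600 m
robot under decel: 1.5000²/(2·2.0000) = 0.5625 m
person approaches 1.0000·(0.0400+0.7500) = 0.7900 m
C+Z_d+Z_r = 0.0000+0.0050+0.0250 = 0.0300 m
S_min ≈ 0.0600+0.5625+0.7900+0.0300  ⇒  S_min = 577/400 m

S_min = 577/400 m = 1.4425 m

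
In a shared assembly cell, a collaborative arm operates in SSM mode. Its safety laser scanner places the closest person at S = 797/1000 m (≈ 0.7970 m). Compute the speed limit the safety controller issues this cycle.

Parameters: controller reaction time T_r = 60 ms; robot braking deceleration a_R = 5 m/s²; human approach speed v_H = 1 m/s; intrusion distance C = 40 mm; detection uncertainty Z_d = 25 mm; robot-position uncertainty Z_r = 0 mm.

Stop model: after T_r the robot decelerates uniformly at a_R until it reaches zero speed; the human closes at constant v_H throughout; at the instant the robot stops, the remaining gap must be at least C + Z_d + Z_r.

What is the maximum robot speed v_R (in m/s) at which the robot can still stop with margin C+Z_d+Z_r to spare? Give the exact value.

v_R_max = 8/5 m/s = 1.6000 m/s

quadratic (1/10)·v² + (13/50)·v + (-84/125) = 0
  disc = (13/50)² − 4·(1/10)·(-84/125) = 841/2500 ; √disc = 29/50
  v_R = (−(13/50) + 29/50) / (2·(1/10)) = 8/5 m/s
check:
T_s = v_R/a_R = (8/5)/5 = 0.3200 s
robot in T_r: 1.6000·0.0600 = 0.0960 m
robot covers 1.6000·0.3200 − ½·5.0000·0.3200² = 0.2560 m while stopping
human over T_r+T_s: 1.0000·(0.0600+0.3200) = 0.3800 m
residual clearance needed = 0.0400+0.0250+0.0000 = 0.0650 m
sum ≈ 0.0960+0.2560+0.3800+0.0650 ≈ 0.7970 m = S ✓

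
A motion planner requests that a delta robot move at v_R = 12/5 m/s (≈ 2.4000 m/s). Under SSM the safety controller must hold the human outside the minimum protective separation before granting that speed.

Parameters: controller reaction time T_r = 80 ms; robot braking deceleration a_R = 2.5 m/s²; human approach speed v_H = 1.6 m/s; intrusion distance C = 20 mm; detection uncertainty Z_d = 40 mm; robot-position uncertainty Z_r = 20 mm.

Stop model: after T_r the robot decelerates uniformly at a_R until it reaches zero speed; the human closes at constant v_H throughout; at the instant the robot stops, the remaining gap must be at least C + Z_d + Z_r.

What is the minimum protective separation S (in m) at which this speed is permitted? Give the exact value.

T_s = v_R/a_R = (12/5)/(5/2) = 0.9600 s
robot in T_r: 2.4000·0.0800 = 0.1920 m
braking distance = 2.4000²/(2·2.5000) = 1.1520 m
human closes 1.6000·1.0400 = 1.6640 m
C+Z_d+Z_r = 0.0200+0.0400+0.0200 = 0.0800 m
S_min ≈ 0.1920+1.1520+1.6640+0.0800  ⇒  S_min = 386/125 m

S_min = 386/125 m = 3.0880 m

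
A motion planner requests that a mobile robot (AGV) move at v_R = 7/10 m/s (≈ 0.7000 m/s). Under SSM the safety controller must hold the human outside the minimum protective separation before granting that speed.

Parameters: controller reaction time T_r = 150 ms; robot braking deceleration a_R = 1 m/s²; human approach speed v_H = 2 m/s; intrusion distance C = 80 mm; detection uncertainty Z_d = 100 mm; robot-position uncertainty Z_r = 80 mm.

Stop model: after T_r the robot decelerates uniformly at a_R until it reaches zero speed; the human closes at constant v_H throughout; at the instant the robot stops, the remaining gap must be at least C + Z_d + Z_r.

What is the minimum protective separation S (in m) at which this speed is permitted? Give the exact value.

S_min = 231/100 m = 2.3100 m

stop time T_s = (7/10)/1 = 0.7000 s
reaction-phase robot travel = 0.7000·0.1500 = 0.1050 m
robot under decel: 0.7000²/(2·1.0000) = 0.2450 m
person approaches 2.0000·(0.1500+0.7000) = 1.7000 m
C+Z_d+Z_r = 0.0800+0.1000+0.0800 = 0.2600 m
S_min ≈ 0.1050+0.2450+1.7000+0.2600  ⇒  S_min = 231/100 m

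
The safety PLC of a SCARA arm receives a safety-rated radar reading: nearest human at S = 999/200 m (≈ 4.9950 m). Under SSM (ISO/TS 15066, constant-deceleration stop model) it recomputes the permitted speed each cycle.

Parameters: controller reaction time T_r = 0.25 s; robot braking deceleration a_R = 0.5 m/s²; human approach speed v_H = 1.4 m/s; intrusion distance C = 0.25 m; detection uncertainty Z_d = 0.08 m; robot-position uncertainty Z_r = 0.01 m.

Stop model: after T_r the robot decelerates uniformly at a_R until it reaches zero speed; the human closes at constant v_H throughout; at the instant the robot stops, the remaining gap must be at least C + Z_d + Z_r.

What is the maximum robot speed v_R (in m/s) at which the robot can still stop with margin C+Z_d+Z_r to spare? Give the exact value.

v_R_max = 21/20 m/s = 1.0500 m/s

at the boundary: (1)·v² + (61/20)·v + (-861/200) = 0
  disc = (61/20)² − 4·(1)·(-861/200) = 10609/400 ; √disc = 103/20
  v_R = (−(61/20) + 103/20) / (2·(1)) = 21/20 m/s
check:
braking lasts T_s = (21/20)/(1/2) = 2.1000 s
reaction-phase robot travel = 1.0500·0.2500 = 0.2625 m
robot under decel: 1.0500²/(2·0.5000) = 1.1025 m
human over T_r+T_s: 1.4000·(0.2500+2.1000) = 3.2900 m
C+Z_d+Z_r = 0.2500+0.0800+0.0100 = 0.3400 m
sum ≈ 0.2625+1.1025+3.2900+0.3400 ≈ 4.9950 m = S ✓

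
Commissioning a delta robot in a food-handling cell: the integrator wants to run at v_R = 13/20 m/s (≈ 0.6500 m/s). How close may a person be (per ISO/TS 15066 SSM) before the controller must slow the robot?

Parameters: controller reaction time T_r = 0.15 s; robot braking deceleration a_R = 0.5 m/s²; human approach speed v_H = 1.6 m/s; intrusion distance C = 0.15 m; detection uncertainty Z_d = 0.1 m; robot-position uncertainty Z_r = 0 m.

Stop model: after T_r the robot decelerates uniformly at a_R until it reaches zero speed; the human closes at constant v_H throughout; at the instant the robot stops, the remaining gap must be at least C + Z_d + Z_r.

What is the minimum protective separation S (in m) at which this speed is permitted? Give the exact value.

stop time T_s = (13/20)/(1/2) = 1.3000 s
robot in T_r: 0.6500·0.1500 = 0.0975 m
braking distance = 0.6500²/(2·0.5000) = 0.4225 m
human closes 1.6000·1.4500 = 2.3200 m
residual clearance needed = 0.1500+0.1000+0.0000 = 0.2500 m
S_min ≈ 0.0975+0.4225+2.3200+0.2500  ⇒  S_min = 309/100 m

S_min = 309/100 m = 3.0900 m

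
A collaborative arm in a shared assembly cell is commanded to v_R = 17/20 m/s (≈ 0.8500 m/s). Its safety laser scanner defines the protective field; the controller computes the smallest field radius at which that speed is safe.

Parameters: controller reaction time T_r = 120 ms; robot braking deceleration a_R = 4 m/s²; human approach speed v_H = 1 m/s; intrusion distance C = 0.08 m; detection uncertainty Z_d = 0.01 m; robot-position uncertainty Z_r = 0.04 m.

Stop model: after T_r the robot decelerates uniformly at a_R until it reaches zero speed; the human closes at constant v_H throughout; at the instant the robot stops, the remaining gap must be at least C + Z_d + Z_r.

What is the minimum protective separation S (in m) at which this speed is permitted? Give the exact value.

S_min = 10477/16000 m = 0.6548 m

T_s = v_R/a_R = (17/20)/4 = 0.2125 s
reaction-phase robot travel = 0.8500·0.1200 = 0.1020 m
braking distance = 0.8500²/(2·4.0000) = 0.0903 m
person approaches 1.0000·(0.1200+0.2125) = 0.3325 m
margins: 0.0800+0.0100+0.0400 = 0.1300 m
S_min ≈ 0.1020+0.0903+0.3325+0.1300  ⇒  S_min = 10477/16000 m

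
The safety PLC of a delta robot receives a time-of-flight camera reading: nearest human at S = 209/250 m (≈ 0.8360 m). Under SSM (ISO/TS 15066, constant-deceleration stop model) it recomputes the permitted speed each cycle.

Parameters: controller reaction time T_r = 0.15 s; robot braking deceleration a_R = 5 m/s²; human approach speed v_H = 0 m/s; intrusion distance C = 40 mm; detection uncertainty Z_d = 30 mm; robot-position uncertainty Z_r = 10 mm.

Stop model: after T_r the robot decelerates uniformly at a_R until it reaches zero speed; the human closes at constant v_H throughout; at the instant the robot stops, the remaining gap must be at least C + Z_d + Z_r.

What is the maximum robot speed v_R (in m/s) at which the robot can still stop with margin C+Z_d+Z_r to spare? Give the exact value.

collect terms ⇒ (1/10)·v_R² + (3/20)·v_R + (-189/250) = 0
  disc = (3/20)² − 4·(1/10)·(-189/250) = 3249/10000 ; √disc = 57/100
  v_R = (−(3/20) + 57/100) / (2·(1/10)) = 21/10 m/s
check:
braking lasts T_s = (21/10)/5 = 0.4200 s
robot covers v_R·T_r = 2.1000·0.1500 = 0.3150 m before braking
robot under decel: 2.1000²/(2·5.0000) = 0.4410 m
human closes 0.0000·0.5700 = 0.0000 m
margins: 0.0400+0.0300+0.0100 = 0.0800 m
sum ≈ 0.3150+0.4410+0.0000+0.0800 ≈ 0.8360 m = S ✓

v_R_max = 21/10 m/s = 2.1000 m/s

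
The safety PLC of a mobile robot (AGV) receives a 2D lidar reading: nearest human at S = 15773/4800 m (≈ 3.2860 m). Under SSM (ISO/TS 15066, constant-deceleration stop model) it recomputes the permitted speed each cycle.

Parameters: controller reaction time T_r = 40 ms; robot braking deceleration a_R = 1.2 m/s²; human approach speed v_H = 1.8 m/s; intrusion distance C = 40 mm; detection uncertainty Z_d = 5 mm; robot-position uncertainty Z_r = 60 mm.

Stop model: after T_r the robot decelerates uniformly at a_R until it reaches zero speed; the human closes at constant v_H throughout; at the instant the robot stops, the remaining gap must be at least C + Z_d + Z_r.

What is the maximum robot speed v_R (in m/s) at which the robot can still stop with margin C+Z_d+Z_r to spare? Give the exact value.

quadratic (5/12)·v² + (77/50)·v + (-74617/24000) = 0
  disc = (77/50)² − 4·(5/12)·(-74617/24000) = 2719201/360000 ; √disc = 1649/600
  v_R = (−(77/50) + 1649/600) / (2·(5/12)) = 29/20 m/s
check:
T_s = v_R/a_R = (29/20)/(6/5) = 1.2083 s
robot covers v_R·T_r = 1.4500·0.0400 = 0.0580 m before braking
braking distance = 1.4500²/(2·1.2000) = 0.8760 m
human over T_r+T_s: 1.8000·(0.0400+1.2083) = 2.2470 m
margins: 0.0400+0.0050+0.0600 = 0.1050 m
sum ≈ 0.0580+0.8760+2.2470+0.1050 ≈ 3.2860 m = S ✓

v_R_max = 29/20 m/s = 1.4500 m/s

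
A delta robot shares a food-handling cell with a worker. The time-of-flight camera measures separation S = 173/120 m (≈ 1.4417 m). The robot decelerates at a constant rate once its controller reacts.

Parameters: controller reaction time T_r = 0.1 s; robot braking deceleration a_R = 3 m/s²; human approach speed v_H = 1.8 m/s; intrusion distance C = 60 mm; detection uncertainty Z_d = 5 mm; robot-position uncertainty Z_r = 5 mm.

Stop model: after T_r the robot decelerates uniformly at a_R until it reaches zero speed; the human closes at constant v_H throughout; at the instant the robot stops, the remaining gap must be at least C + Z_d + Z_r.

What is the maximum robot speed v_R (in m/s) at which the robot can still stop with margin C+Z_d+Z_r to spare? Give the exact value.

v_R_max = 13/10 m/s = 1.3000 m/s

at the boundary: (1/6)·v² + (7/10)·v + (-143/120) = 0
  disc = (7/10)² − 4·(1/6)·(-143/120) = 289/225 ; √disc = 17/15
  v_R = (−(7/10) + 17/15) / (2·(1/6)) = 13/10 m/s
check:
stop time T_s = (13/10)/3 = 0.4333 s
robot in T_r: 1.3000·0.1000 = 0.1300 m
robot covers 1.3000·0.4333 − ½·3.0000·0.4333² = 0.2817 m while stopping
person approaches 1.8000·(0.1000+0.4333) = 0.9600 m
C+Z_d+Z_r = 0.0600+0.0050+0.0050 = 0.0700 m
sum ≈ 0.1300+0.2817+0.9600+0.0700 ≈ 1.4417 m = S ✓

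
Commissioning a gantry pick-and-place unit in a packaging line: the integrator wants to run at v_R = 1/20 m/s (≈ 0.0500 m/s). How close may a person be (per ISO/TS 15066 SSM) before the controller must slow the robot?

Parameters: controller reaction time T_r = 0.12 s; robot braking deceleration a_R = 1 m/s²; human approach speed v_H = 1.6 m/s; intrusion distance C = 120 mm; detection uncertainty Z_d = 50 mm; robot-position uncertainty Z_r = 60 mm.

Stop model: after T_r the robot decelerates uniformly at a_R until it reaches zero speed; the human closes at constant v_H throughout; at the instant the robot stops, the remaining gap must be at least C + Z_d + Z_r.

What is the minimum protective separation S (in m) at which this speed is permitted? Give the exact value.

braking lasts T_s = (1/20)/1 = 0.0500 s
robot in T_r: 0.0500·0.1200 = 0.0060 m
robot under decel: 0.0500²/(2·1.0000) = 0.0013 m
human over T_r+T_s: 1.6000·(0.1200+0.0500) = 0.2720 m
margins: 0.1200+0.0500+0.0600 = 0.2300 m
S_min ≈ 0.0060+0.0013+0.2720+0.2300  ⇒  S_min = 2037/4000 m

S_min = 2037/4000 m = 0.5092 m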